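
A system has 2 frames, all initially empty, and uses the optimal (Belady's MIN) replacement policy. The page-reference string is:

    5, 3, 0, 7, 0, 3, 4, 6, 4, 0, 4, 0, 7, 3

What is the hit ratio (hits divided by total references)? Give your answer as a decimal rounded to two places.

0.29

5 → miss, frames (5)
3 → miss, frames (5 3)
0 → miss, evict 5, frames (3 0)
7 → miss, evict 3, frames (0 7)
0 → hit
3 → miss, evict 7, frames (0 3)
4 → miss, evict 3, frames (0 4)
6 → miss, evict 0, frames (4 6)
4 → hit
0 → miss, evict 6, frames (4 0)
4 → hit
0 → hit
7 → miss, evict 0, frames (4 7)
3 → miss, evict 7, frames (4 3)
Hits: 4 of 14 references → 4/14 = 0.2857.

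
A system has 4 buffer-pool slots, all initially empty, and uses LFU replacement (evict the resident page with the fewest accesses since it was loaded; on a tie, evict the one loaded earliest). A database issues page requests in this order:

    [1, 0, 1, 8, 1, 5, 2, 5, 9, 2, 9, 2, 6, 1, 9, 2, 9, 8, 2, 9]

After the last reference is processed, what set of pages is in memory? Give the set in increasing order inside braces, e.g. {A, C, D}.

1 → miss, frames (1)
0 → miss, frames (1 0)
1 → hit
8 → miss, frames (1 0 8)
1 → hit
5 → miss, frames (1 0 8 5)
2 → miss, evict 0, frames (1 8 5 2)
5 → hit
9 → miss, evict 8, frames (1 5 2 9)
2 → hit
9 → hit
2 → hit
6 → miss, evict 5, frames (1 2 9 6)
1 → hit
9 → hit
2 → hit
9 → hit
8 → miss, evict 6, frames (1 2 9 8)
2 → hit
9 → hit

{1, 2, 8, 9}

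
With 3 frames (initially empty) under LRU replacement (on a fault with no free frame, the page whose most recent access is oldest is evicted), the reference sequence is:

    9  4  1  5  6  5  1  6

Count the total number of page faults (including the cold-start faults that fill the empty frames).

9 -> fault, frames [9]
4 -> fault, frames [9, 4]
1 -> fault, frames [9, 4, 1]
5 -> fault, evict 9, frames [4, 1, 5]
6 -> fault, evict 4, frames [1, 5, 6]
5 -> hit
1 -> hit
6 -> hit
Page faults: 5.

5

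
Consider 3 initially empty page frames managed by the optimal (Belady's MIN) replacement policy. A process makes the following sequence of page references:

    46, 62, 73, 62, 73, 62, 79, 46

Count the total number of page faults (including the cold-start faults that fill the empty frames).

4

46: fault, frames (46)
62: fault, frames (46 62)
73: fault, frames (46 62 73)
62: hit
73: hit
62: hit
79: fault, evict 73, frames (46 62 79)
46: hit
Page faults: 4.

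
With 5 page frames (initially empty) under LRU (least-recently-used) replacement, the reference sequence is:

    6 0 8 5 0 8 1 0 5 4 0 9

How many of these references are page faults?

6 -> fault, frames {6}
0 -> fault, frames {6,0}
8 -> fault, frames {6,0,8}
5 -> fault, frames {6,0,8,5}
0 -> hit
8 -> hit
1 -> fault, frames {6,5,0,8,1}
0 -> hit
5 -> hit
4 -> fault, evict 6, frames {8,1,0,5,4}
0 -> hit
9 -> fault, evict 8, frames {1,5,4,0,9}
Page faults: 7.

7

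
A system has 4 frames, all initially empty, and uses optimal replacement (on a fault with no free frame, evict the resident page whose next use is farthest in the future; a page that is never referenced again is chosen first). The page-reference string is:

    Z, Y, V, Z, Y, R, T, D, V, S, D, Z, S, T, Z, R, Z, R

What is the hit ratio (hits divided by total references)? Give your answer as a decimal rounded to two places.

Z -> fault, frames {Z}
Y -> fault, frames {Z,Y}
V -> fault, frames {Z,Y,V}
Z -> hit
Y -> hit
R -> fault, frames {Z,Y,V,R}
T -> fault, evict Y, frames {Z,V,R,T}
D -> fault, evict R, frames {Z,V,T,D}
V -> hit
S -> fault, evict V, frames {Z,T,D,S}
D -> hit
Z -> hit
S -> hit
T -> hit
Z -> hit
R -> fault, evict S, frames {Z,T,D,R}
Z -> hit
R -> hit
Hits: 10 of 18 references → 10/18 = 0.5556.

0.56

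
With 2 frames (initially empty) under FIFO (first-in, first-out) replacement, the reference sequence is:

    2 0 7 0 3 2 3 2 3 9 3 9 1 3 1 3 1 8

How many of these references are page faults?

2 → miss, frames {2}
0 → miss, frames {2,0}
7 → miss, evict 2, frames {0,7}
0 → hit
3 → miss, evict 0, frames {7,3}
2 → miss, evict 7, frames {3,2}
3 → hit
2 → hit
3 → hit
9 → miss, evict 3, frames {2,9}
3 → miss, evict 2, frames {9,3}
9 → hit
1 → miss, evict 9, frames {3,1}
3 → hit
1 → hit
3 → hit
1 → hit
8 → miss, evict 3, frames {1,8}
Page faults: 9.

9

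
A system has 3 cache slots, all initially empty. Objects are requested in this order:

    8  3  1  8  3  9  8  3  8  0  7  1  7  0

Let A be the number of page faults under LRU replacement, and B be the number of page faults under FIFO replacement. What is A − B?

-2

Under LRU: F F F . . F . . . F F F . . → 7 faults.
Under FIFO: F F F . . F F F . F F F . . → 9 faults.
A − B = 7 − 9 = -2.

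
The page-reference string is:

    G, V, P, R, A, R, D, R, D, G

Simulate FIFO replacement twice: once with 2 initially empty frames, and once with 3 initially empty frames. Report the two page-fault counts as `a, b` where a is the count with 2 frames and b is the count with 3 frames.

8, 7

2 frames: F F F F F . F F . F → 8 faults.
3 frames: F F F F F . F . . F → 7 faults.
7 < 8: adding a frame reduced faults, as is typical.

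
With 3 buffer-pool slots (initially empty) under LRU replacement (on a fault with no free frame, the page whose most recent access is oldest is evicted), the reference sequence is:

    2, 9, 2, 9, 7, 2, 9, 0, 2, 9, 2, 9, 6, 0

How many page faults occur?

2: fault, frames {2}
9: fault, frames {2,9}
2: hit
9: hit
7: fault, frames {2,9,7}
2: hit
9: hit
0: fault, evict 7, frames {2,9,0}
2: hit
9: hit
2: hit
9: hit
6: fault, evict 0, frames {2,9,6}
0: fault, evict 2, frames {9,6,0}
Page faults: 6.

6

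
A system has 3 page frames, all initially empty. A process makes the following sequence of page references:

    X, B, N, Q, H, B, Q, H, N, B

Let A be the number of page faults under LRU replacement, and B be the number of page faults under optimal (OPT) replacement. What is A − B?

2

Under LRU: F F F F F F . . F F → 8 faults.
Under OPT: F F F F F . . . F . → 6 faults.
A − B = 8 − 6 = 2.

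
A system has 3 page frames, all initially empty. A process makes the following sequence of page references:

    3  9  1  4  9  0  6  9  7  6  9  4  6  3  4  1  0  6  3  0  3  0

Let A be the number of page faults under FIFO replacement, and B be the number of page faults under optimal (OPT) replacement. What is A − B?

4

Under FIFO: F F F F . F F F F . . F F F . F F F F . . . → 15 faults.
Under OPT: F F F F . F F . F . . F . F . F F . . . . . → 11 faults.
A − B = 15 − 11 = 4.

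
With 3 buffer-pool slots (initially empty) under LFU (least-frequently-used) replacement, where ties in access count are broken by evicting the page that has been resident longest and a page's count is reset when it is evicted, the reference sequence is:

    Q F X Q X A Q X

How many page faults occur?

Q → miss, frames [Q]
F → miss, frames [Q, F]
X → miss, frames [Q, F, X]
Q → hit
X → hit
A → miss, evict F, frames [Q, X, A]
Q → hit
X → hit
Page faults: 4.

4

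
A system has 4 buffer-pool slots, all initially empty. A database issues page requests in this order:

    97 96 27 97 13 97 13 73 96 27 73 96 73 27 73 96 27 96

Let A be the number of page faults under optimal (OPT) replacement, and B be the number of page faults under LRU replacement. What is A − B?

Under OPT: F F F . F . . F . . . . . . . . . . → 5 faults.
Under LRU: F F F . F . . F F F . . . . . . . . → 7 faults.
A − B = 5 − 7 = -2.

-2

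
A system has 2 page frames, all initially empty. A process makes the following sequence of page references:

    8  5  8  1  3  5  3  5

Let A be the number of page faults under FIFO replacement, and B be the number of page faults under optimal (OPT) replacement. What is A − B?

1

Under FIFO: F F . F F F . . → 5 faults.
Under OPT: F F . F F . . . → 4 faults.
A − B = 5 − 4 = 1.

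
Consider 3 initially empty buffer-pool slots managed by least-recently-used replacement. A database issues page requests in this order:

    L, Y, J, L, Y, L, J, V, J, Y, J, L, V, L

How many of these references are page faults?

L: miss, frames [L]
Y: miss, frames [L, Y]
J: miss, frames [L, Y, J]
L: hit
Y: hit
L: hit
J: hit
V: miss, evict Y, frames [L, J, V]
J: hit
Y: miss, evict L, frames [V, J, Y]
J: hit
L: miss, evict V, frames [Y, J, L]
V: miss, evict Y, frames [J, L, V]
L: hit
Page faults: 7.

7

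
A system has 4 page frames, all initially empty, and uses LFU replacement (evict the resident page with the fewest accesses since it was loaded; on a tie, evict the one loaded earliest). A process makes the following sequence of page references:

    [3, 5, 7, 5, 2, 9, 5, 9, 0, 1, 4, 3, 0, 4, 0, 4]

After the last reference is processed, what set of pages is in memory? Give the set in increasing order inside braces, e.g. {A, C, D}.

3: fault, frames [3]
5: fault, frames [3, 5]
7: fault, frames [3, 5, 7]
5: hit
2: fault, frames [3, 5, 7, 2]
9: fault, evict 3, frames [5, 7, 2, 9]
5: hit
9: hit
0: fault, evict 7, frames [5, 2, 9, 0]
1: fault, evict 2, frames [5, 9, 0, 1]
4: fault, evict 0, frames [5, 9, 1, 4]
3: fault, evict 1, frames [5, 9, 4, 3]
0: fault, evict 4, frames [5, 9, 3, 0]
4: fault, evict 3, frames [5, 9, 0, 4]
0: hit
4: hit

{0, 4, 5, 9}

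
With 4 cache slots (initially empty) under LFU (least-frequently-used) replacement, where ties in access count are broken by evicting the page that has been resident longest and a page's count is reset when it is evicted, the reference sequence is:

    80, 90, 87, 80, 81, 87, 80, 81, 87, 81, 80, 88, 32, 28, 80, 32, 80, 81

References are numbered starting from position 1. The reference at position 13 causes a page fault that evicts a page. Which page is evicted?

pos 1: 80: miss, frames {80}
pos 2: 90: miss, frames {80,90}
pos 3: 87: miss, frames {80,90,87}
pos 4: 80: hit
pos 5: 81: miss, frames {80,90,87,81}
pos 6: 87: hit
pos 7: 80: hit
pos 8: 81: hit
pos 9: 87: hit
pos 10: 81: hit
pos 11: 80: hit
pos 12: 88: miss, evict 90, frames {80,87,81,88}
pos 13: 32: miss, evict 88, frames {80,87,81,32}
At position 13, page 88 is evicted.

88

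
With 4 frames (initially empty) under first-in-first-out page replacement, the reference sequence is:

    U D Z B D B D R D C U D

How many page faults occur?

8

U -> fault, frames [U]
D -> fault, frames [U, D]
Z -> fault, frames [U, D, Z]
B -> fault, frames [U, D, Z, B]
D -> hit
B -> hit
D -> hit
R -> fault, evict U, frames [D, Z, B, R]
D -> hit
C -> fault, evict D, frames [Z, B, R, C]
U -> fault, evict Z, frames [B, R, C, U]
D -> fault, evict B, frames [R, C, U, D]
Page faults: 8.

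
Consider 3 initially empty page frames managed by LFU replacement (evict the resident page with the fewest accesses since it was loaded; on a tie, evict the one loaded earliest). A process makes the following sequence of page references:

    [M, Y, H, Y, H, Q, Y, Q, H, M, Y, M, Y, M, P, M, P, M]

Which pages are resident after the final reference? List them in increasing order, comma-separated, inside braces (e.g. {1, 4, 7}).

{M, P, Y}

M → fault, frames {M}
Y → fault, frames {M,Y}
H → fault, frames {M,Y,H}
Y → hit
H → hit
Q → fault, evict M, frames {Y,H,Q}
Y → hit
Q → hit
H → hit
M → fault, evict Q, frames {Y,H,M}
Y → hit
M → hit
Y → hit
M → hit
P → fault, evict H, frames {Y,M,P}
M → hit
P → hit
M → hit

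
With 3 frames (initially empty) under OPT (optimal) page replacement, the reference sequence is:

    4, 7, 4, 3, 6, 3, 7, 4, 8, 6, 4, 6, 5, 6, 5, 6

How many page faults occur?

7

4 → fault, frames (4)
7 → fault, frames (4 7)
4 → hit
3 → fault, frames (4 7 3)
6 → fault, evict 4, frames (7 3 6)
3 → hit
7 → hit
4 → fault, evict 3, frames (7 6 4)
8 → fault, evict 7, frames (6 4 8)
6 → hit
4 → hit
6 → hit
5 → fault, evict 8, frames (6 4 5)
6 → hit
5 → hit
6 → hit
Page faults: 7.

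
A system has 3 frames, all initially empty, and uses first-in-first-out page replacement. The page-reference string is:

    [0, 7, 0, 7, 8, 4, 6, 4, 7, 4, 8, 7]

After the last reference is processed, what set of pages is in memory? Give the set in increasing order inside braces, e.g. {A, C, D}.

0: fault, frames {0}
7: fault, frames {0,7}
0: hit
7: hit
8: fault, frames {0,7,8}
4: fault, evict 0, frames {7,8,4}
6: fault, evict 7, frames {8,4,6}
4: hit
7: fault, evict 8, frames {4,6,7}
4: hit
8: fault, evict 4, frames {6,7,8}
7: hit

{6, 7, 8}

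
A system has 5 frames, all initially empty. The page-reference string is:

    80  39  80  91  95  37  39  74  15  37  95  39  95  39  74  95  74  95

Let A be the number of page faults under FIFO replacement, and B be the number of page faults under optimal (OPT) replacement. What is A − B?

Under FIFO: F F . F F F . F F . . F . . . . . . → 8 faults.
Under OPT: F F . F F F . F F . . . . . . . . . → 7 faults.
A − B = 8 − 7 = 1.

1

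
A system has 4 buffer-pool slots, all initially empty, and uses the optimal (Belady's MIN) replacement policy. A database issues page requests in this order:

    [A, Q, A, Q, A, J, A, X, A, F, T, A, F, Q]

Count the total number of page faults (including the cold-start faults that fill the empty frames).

A -> fault, frames (A)
Q -> fault, frames (A Q)
A -> hit
Q -> hit
A -> hit
J -> fault, frames (A Q J)
A -> hit
X -> fault, frames (A Q J X)
A -> hit
F -> fault, evict X, frames (A Q J F)
T -> fault, evict J, frames (A Q F T)
A -> hit
F -> hit
Q -> hit
Page faults: 6.

6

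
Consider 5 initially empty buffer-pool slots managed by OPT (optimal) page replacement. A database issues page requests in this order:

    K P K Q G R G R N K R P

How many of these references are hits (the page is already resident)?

6

K: fault, frames {K}
P: fault, frames {K,P}
K: hit
Q: fault, frames {K,P,Q}
G: fault, frames {K,P,Q,G}
R: fault, frames {K,P,Q,G,R}
G: hit
R: hit
N: fault, evict G, frames {K,P,Q,R,N}
K: hit
R: hit
P: hit
Hits: 6.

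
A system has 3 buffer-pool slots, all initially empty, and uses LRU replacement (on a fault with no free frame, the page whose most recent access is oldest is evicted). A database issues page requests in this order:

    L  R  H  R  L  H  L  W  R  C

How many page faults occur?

6

L → fault, frames {L}
R → fault, frames {L,R}
H → fault, frames {L,R,H}
R → hit
L → hit
H → hit
L → hit
W → fault, evict R, frames {H,L,W}
R → fault, evict H, frames {L,W,R}
C → fault, evict L, frames {W,R,C}
Page faults: 6.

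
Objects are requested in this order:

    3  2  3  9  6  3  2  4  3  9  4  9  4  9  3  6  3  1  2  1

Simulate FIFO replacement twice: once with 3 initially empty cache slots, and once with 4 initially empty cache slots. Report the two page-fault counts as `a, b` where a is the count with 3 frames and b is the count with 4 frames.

3 frames: F F . F F F F F . F . . . . F F . F F . → 12 faults.
4 frames: F F . F F . . F F . . . . . . . . F F . → 8 faults.
8 < 12: adding a frame reduced faults, as is typical.

12, 8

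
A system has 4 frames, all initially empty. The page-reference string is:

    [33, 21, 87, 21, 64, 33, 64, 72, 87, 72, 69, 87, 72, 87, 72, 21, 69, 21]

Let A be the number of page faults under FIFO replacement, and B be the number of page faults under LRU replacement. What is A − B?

-1

Under FIFO: F F F . F . . F . . F . . . . F . . → 7 faults.
Under LRU: F F F . F . . F F . F . . . . F . . → 8 faults.
A − B = 7 − 8 = -1.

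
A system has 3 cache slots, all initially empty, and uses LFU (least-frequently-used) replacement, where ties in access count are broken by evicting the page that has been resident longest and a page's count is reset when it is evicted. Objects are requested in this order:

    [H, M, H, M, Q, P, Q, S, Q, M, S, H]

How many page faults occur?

H -> miss, frames [H]
M -> miss, frames [H, M]
H -> hit
M -> hit
Q -> miss, frames [H, M, Q]
P -> miss, evict Q, frames [H, M, P]
Q -> miss, evict P, frames [H, M, Q]
S -> miss, evict Q, frames [H, M, S]
Q -> miss, evict S, frames [H, M, Q]
M -> hit
S -> miss, evict Q, frames [H, M, S]
H -> hit
Page faults: 8.

8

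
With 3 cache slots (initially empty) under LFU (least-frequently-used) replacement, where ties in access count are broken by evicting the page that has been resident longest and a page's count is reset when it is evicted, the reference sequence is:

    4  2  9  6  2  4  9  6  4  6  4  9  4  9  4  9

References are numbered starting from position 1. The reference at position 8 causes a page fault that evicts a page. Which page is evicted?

4

pos 1: 4 → miss, frames [4]
pos 2: 2 → miss, frames [4, 2]
pos 3: 9 → miss, frames [4, 2, 9]
pos 4: 6 → miss, evict 4, frames [2, 9, 6]
pos 5: 2 → hit
pos 6: 4 → miss, evict 9, frames [2, 6, 4]
pos 7: 9 → miss, evict 6, frames [2, 4, 9]
pos 8: 6 → miss, evict 4, frames [2, 9, 6]
At position 8, page 4 is evicted.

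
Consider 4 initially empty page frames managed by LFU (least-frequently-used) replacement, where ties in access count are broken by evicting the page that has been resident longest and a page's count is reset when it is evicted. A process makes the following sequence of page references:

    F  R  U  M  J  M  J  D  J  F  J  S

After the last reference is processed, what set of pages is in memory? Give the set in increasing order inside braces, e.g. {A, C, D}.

F: fault, frames [F]
R: fault, frames [F, R]
U: fault, frames [F, R, U]
M: fault, frames [F, R, U, M]
J: fault, evict F, frames [R, U, M, J]
M: hit
J: hit
D: fault, evict R, frames [U, M, J, D]
J: hit
F: fault, evict U, frames [M, J, D, F]
J: hit
S: fault, evict D, frames [M, J, F, S]

{F, J, M, S}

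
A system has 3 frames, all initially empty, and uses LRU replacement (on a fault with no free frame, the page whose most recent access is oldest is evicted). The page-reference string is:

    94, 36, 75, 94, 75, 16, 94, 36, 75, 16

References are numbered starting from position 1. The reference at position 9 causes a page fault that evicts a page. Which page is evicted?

pos 1: 94 -> miss, frames {94}
pos 2: 36 -> miss, frames {94,36}
pos 3: 75 -> miss, frames {94,36,75}
pos 4: 94 -> hit
pos 5: 75 -> hit
pos 6: 16 -> miss, evict 36, frames {94,75,16}
pos 7: 94 -> hit
pos 8: 36 -> miss, evict 75, frames {16,94,36}
pos 9: 75 -> miss, evict 16, frames {94,36,75}
At position 9, page 16 is evicted.

16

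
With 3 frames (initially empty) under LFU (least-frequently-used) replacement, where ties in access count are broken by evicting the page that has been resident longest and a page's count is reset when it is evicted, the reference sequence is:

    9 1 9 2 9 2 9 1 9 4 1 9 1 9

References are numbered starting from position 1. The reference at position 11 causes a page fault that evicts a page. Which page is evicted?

4

pos 1: 9 -> miss, frames (9)
pos 2: 1 -> miss, frames (9 1)
pos 3: 9 -> hit
pos 4: 2 -> miss, frames (9 1 2)
pos 5: 9 -> hit
pos 6: 2 -> hit
pos 7: 9 -> hit
pos 8: 1 -> hit
pos 9: 9 -> hit
pos 10: 4 -> miss, evict 1, frames (9 2 4)
pos 11: 1 -> miss, evict 4, frames (9 2 1)
At position 11, page 4 is evicted.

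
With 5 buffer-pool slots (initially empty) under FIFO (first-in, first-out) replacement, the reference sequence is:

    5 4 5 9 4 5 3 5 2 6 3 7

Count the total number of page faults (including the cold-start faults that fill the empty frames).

5 → fault, frames (5)
4 → fault, frames (5 4)
5 → hit
9 → fault, frames (5 4 9)
4 → hit
5 → hit
3 → fault, frames (5 4 9 3)
5 → hit
2 → fault, frames (5 4 9 3 2)
6 → fault, evict 5, frames (4 9 3 2 6)
3 → hit
7 → fault, evict 4, frames (9 3 2 6 7)
Page faults: 7.

7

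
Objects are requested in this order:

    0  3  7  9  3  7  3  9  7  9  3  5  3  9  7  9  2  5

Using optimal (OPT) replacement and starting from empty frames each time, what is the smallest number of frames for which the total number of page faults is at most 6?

f=1: 18 faults
f=2: 12 faults
f=3: 7 faults
f=4: 6 faults
f=5: 6 faults
f=6: 6 faults
Smallest f with faults ≤ 6 is 4.

4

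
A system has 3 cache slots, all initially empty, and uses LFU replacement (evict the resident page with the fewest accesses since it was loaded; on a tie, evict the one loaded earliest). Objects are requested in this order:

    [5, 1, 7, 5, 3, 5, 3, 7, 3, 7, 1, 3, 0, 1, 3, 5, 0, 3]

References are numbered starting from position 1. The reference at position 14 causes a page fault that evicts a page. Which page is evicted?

pos 1: 5: fault, frames {5}
pos 2: 1: fault, frames {5,1}
pos 3: 7: fault, frames {5,1,7}
pos 4: 5: hit
pos 5: 3: fault, evict 1, frames {5,7,3}
pos 6: 5: hit
pos 7: 3: hit
pos 8: 7: hit
pos 9: 3: hit
pos 10: 7: hit
pos 11: 1: fault, evict 5, frames {7,3,1}
pos 12: 3: hit
pos 13: 0: fault, evict 1, frames {7,3,0}
pos 14: 1: fault, evict 0, frames {7,3,1}
At position 14, page 0 is evicted.

0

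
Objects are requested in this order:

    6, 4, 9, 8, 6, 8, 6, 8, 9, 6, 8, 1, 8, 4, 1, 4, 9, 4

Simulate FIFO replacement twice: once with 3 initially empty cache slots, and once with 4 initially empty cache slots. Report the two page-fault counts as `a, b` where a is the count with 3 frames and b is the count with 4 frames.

8, 5

3 frames: F F F F F . . . . . . F . F . . F . → 8 faults.
4 frames: F F F F . . . . . . . F . . . . . . → 5 faults.
5 < 8: adding a frame reduced faults, as is typical.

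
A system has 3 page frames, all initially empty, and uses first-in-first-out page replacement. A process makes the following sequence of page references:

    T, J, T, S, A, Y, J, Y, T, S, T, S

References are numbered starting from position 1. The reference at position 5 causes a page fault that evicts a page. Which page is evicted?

pos 1: T -> fault, frames {T}
pos 2: J -> fault, frames {T,J}
pos 3: T -> hit
pos 4: S -> fault, frames {T,J,S}
pos 5: A -> fault, evict T, frames {J,S,A}
At position 5, page T is evicted.

T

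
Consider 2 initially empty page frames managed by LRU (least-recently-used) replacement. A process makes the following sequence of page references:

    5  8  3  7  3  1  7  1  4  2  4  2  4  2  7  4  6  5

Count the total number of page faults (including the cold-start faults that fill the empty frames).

5 -> miss, frames (5)
8 -> miss, frames (5 8)
3 -> miss, evict 5, frames (8 3)
7 -> miss, evict 8, frames (3 7)
3 -> hit
1 -> miss, evict 7, frames (3 1)
7 -> miss, evict 3, frames (1 7)
1 -> hit
4 -> miss, evict 7, frames (1 4)
2 -> miss, evict 1, frames (4 2)
4 -> hit
2 -> hit
4 -> hit
2 -> hit
7 -> miss, evict 4, frames (2 7)
4 -> miss, evict 2, frames (7 4)
6 -> miss, evict 7, frames (4 6)
5 -> miss, evict 4, frames (6 5)
Page faults: 12.

12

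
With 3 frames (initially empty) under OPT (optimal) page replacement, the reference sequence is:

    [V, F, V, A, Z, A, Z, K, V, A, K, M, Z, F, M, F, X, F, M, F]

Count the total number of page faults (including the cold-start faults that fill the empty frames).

V → fault, frames (V)
F → fault, frames (V F)
V → hit
A → fault, frames (V F A)
Z → fault, evict F, frames (V A Z)
A → hit
Z → hit
K → fault, evict Z, frames (V A K)
V → hit
A → hit
K → hit
M → fault, evict K, frames (V A M)
Z → fault, evict A, frames (V M Z)
F → fault, evict Z, frames (V M F)
M → hit
F → hit
X → fault, evict V, frames (M F X)
F → hit
M → hit
F → hit
Page faults: 9.

9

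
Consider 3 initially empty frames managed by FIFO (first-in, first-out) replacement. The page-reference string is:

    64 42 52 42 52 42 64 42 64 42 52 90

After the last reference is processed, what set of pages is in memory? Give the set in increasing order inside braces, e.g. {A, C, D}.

{42, 52, 90}

64 -> fault, frames (64)
42 -> fault, frames (64 42)
52 -> fault, frames (64 42 52)
42 -> hit
52 -> hit
42 -> hit
64 -> hit
42 -> hit
64 -> hit
42 -> hit
52 -> hit
90 -> fault, evict 64, frames (42 52 90)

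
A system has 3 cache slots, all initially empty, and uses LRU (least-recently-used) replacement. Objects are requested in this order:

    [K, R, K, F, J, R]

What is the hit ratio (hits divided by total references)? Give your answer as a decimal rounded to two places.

K -> fault, frames {K}
R -> fault, frames {K,R}
K -> hit
F -> fault, frames {R,K,F}
J -> fault, evict R, frames {K,F,J}
R -> fault, evict K, frames {F,J,R}
Hits: 1 of 6 references → 1/6 = 0.1667.

0.17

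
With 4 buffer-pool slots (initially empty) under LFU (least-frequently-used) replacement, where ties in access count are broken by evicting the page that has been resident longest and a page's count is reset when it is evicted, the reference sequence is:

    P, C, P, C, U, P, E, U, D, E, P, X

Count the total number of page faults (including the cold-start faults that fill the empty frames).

7

P → fault, frames {P}
C → fault, frames {P,C}
P → hit
C → hit
U → fault, frames {P,C,U}
P → hit
E → fault, frames {P,C,U,E}
U → hit
D → fault, evict E, frames {P,C,U,D}
E → fault, evict D, frames {P,C,U,E}
P → hit
X → fault, evict E, frames {P,C,U,X}
Page faults: 7.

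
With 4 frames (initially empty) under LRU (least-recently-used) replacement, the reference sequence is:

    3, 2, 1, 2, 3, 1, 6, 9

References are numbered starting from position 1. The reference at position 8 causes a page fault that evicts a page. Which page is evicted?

2

pos 1: 3: miss, frames {3}
pos 2: 2: miss, frames {3,2}
pos 3: 1: miss, frames {3,2,1}
pos 4: 2: hit
pos 5: 3: hit
pos 6: 1: hit
pos 7: 6: miss, frames {2,3,1,6}
pos 8: 9: miss, evict 2, frames {3,1,6,9}
At position 8, page 2 is evicted.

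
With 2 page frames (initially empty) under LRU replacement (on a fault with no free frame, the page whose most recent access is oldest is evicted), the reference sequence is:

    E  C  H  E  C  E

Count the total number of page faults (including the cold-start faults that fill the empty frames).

5

E: fault, frames [E]
C: fault, frames [E, C]
H: fault, evict E, frames [C, H]
E: fault, evict C, frames [H, E]
C: fault, evict H, frames [E, C]
E: hit
Page faults: 5.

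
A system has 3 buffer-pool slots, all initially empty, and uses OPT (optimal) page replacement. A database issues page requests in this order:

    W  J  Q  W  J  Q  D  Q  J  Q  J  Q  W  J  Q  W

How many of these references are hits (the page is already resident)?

W -> miss, frames {W}
J -> miss, frames {W,J}
Q -> miss, frames {W,J,Q}
W -> hit
J -> hit
Q -> hit
D -> miss, evict W, frames {J,Q,D}
Q -> hit
J -> hit
Q -> hit
J -> hit
Q -> hit
W -> miss, evict D, frames {J,Q,W}
J -> hit
Q -> hit
W -> hit
Hits: 11.

11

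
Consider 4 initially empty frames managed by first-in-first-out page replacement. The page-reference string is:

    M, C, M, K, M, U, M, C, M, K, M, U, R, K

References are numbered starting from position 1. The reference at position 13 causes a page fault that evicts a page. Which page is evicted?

M

pos 1: M -> miss, frames [M]
pos 2: C -> miss, frames [M, C]
pos 3: M -> hit
pos 4: K -> miss, frames [M, C, K]
pos 5: M -> hit
pos 6: U -> miss, frames [M, C, K, U]
pos 7: M -> hit
pos 8: C -> hit
pos 9: M -> hit
pos 10: K -> hit
pos 11: M -> hit
pos 12: U -> hit
pos 13: R -> miss, evict M, frames [C, K, U, R]
At position 13, page M is evicted.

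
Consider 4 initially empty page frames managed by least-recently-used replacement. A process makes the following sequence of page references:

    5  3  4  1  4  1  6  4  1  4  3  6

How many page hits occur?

7

5 → miss, frames {5}
3 → miss, frames {5,3}
4 → miss, frames {5,3,4}
1 → miss, frames {5,3,4,1}
4 → hit
1 → hit
6 → miss, evict 5, frames {3,4,1,6}
4 → hit
1 → hit
4 → hit
3 → hit
6 → hit
Hits: 7.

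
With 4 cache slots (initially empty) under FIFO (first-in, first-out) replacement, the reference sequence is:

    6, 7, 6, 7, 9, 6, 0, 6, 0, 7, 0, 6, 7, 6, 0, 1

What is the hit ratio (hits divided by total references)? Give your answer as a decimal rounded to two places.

6: fault, frames {6}
7: fault, frames {6,7}
6: hit
7: hit
9: fault, frames {6,7,9}
6: hit
0: fault, frames {6,7,9,0}
6: hit
0: hit
7: hit
0: hit
6: hit
7: hit
6: hit
0: hit
1: fault, evict 6, frames {7,9,0,1}
Hits: 11 of 16 references → 11/16 = 0.6875.

0.69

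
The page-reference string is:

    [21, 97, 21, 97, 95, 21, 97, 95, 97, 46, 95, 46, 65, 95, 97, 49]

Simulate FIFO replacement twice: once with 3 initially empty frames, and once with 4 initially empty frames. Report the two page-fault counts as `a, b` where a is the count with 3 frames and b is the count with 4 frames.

7, 6

3 frames: F F . . F . . . . F . . F . F F → 7 faults.
4 frames: F F . . F . . . . F . . F . . F → 6 faults.
6 < 7: adding a frame reduced faults, as is typical.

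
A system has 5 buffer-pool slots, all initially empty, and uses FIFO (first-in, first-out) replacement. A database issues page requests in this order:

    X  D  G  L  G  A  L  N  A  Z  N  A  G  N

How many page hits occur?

7

X -> miss, frames {X}
D -> miss, frames {X,D}
G -> miss, frames {X,D,G}
L -> miss, frames {X,D,G,L}
G -> hit
A -> miss, frames {X,D,G,L,A}
L -> hit
N -> miss, evict X, frames {D,G,L,A,N}
A -> hit
Z -> miss, evict D, frames {G,L,A,N,Z}
N -> hit
A -> hit
G -> hit
N -> hit
Hits: 7.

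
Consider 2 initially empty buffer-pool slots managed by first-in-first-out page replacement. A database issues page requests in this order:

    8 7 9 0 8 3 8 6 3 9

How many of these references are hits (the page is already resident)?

2

8 → miss, frames [8]
7 → miss, frames [8, 7]
9 → miss, evict 8, frames [7, 9]
0 → miss, evict 7, frames [9, 0]
8 → miss, evict 9, frames [0, 8]
3 → miss, evict 0, frames [8, 3]
8 → hit
6 → miss, evict 8, frames [3, 6]
3 → hit
9 → miss, evict 3, frames [6, 9]
Hits: 2.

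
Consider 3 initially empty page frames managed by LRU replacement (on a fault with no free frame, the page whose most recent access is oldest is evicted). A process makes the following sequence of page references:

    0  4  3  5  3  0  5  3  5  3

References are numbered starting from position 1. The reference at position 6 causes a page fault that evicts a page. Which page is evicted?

4

pos 1: 0 -> fault, frames {0}
pos 2: 4 -> fault, frames {0,4}
pos 3: 3 -> fault, frames {0,4,3}
pos 4: 5 -> fault, evict 0, frames {4,3,5}
pos 5: 3 -> hit
pos 6: 0 -> fault, evict 4, frames {5,3,0}
At position 6, page 4 is evicted.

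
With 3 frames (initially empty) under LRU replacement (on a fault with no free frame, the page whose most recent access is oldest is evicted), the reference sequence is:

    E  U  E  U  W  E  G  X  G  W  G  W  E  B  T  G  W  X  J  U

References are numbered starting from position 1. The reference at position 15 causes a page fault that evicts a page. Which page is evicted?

W

pos 1: E → miss, frames (E)
pos 2: U → miss, frames (E U)
pos 3: E → hit
pos 4: U → hit
pos 5: W → miss, frames (E U W)
pos 6: E → hit
pos 7: G → miss, evict U, frames (W E G)
pos 8: X → miss, evict W, frames (E G X)
pos 9: G → hit
pos 10: W → miss, evict E, frames (X G W)
pos 11: G → hit
pos 12: W → hit
pos 13: E → miss, evict X, frames (G W E)
pos 14: B → miss, evict G, frames (W E B)
pos 15: T → miss, evict W, frames (E B T)
At position 15, page W is evicted.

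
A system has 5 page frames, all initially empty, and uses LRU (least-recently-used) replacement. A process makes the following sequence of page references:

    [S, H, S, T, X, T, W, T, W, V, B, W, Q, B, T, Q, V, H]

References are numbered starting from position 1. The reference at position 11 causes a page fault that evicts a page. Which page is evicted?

S

pos 1: S: miss, frames {S}
pos 2: H: miss, frames {S,H}
pos 3: S: hit
pos 4: T: miss, frames {H,S,T}
pos 5: X: miss, frames {H,S,T,X}
pos 6: T: hit
pos 7: W: miss, frames {H,S,X,T,W}
pos 8: T: hit
pos 9: W: hit
pos 10: V: miss, evict H, frames {S,X,T,W,V}
pos 11: B: miss, evict S, frames {X,T,W,V,B}
At position 11, page S is evicted.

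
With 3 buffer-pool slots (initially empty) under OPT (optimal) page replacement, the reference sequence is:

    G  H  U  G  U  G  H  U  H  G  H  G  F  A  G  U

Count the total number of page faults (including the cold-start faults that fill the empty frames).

5

G: miss, frames {G}
H: miss, frames {G,H}
U: miss, frames {G,H,U}
G: hit
U: hit
G: hit
H: hit
U: hit
H: hit
G: hit
H: hit
G: hit
F: miss, evict H, frames {G,U,F}
A: miss, evict F, frames {G,U,A}
G: hit
U: hit
Page faults: 5.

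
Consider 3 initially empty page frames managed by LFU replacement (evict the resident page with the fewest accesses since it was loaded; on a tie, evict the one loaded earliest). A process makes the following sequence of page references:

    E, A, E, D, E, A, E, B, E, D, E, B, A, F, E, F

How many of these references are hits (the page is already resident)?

9

E → fault, frames {E}
A → fault, frames {E,A}
E → hit
D → fault, frames {E,A,D}
E → hit
A → hit
E → hit
B → fault, evict D, frames {E,A,B}
E → hit
D → fault, evict B, frames {E,A,D}
E → hit
B → fault, evict D, frames {E,A,B}
A → hit
F → fault, evict B, frames {E,A,F}
E → hit
F → hit
Hits: 9.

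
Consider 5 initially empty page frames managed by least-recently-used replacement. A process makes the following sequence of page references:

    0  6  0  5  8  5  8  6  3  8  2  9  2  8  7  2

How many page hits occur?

8

0 -> fault, frames [0]
6 -> fault, frames [0, 6]
0 -> hit
5 -> fault, frames [6, 0, 5]
8 -> fault, frames [6, 0, 5, 8]
5 -> hit
8 -> hit
6 -> hit
3 -> fault, frames [0, 5, 8, 6, 3]
8 -> hit
2 -> fault, evict 0, frames [5, 6, 3, 8, 2]
9 -> fault, evict 5, frames [6, 3, 8, 2, 9]
2 -> hit
8 -> hit
7 -> fault, evict 6, frames [3, 9, 2, 8, 7]
2 -> hit
Hits: 8.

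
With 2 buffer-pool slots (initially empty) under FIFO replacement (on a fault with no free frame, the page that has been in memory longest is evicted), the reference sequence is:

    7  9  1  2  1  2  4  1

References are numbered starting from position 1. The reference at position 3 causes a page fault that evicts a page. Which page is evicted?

pos 1: 7 → fault, frames {7}
pos 2: 9 → fault, frames {7,9}
pos 3: 1 → fault, evict 7, frames {9,1}
At position 3, page 7 is evicted.

7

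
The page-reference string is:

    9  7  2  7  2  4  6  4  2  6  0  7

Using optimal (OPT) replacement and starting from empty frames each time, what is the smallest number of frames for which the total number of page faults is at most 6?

4

f=1: 12 faults
f=2: 8 faults
f=3: 7 faults
f=4: 6 faults
f=5: 6 faults
f=6: 6 faults
Smallest f with faults ≤ 6 is 4.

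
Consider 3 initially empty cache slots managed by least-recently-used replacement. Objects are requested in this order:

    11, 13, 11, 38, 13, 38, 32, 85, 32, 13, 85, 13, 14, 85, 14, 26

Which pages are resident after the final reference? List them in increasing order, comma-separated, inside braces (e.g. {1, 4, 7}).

11 → fault, frames (11)
13 → fault, frames (11 13)
11 → hit
38 → fault, frames (13 11 38)
13 → hit
38 → hit
32 → fault, evict 11, frames (13 38 32)
85 → fault, evict 13, frames (38 32 85)
32 → hit
13 → fault, evict 38, frames (85 32 13)
85 → hit
13 → hit
14 → fault, evict 32, frames (85 13 14)
85 → hit
14 → hit
26 → fault, evict 13, frames (85 14 26)

{14, 26, 85}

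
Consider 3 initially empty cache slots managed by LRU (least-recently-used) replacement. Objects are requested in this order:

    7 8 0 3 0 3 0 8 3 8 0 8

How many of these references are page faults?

7 → fault, frames (7)
8 → fault, frames (7 8)
0 → fault, frames (7 8 0)
3 → fault, evict 7, frames (8 0 3)
0 → hit
3 → hit
0 → hit
8 → hit
3 → hit
8 → hit
0 → hit
8 → hit
Page faults: 4.

4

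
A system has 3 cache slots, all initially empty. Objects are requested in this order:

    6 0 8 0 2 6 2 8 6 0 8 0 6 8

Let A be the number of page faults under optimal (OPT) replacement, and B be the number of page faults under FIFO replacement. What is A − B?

-2

Under OPT: F F F . F . . . . F . . . . → 5 faults.
Under FIFO: F F F . F F . . . F F . . . → 7 faults.
A − B = 5 − 7 = -2.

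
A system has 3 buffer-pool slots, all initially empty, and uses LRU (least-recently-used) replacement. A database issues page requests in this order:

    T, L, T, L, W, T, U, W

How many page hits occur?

T -> miss, frames {T}
L -> miss, frames {T,L}
T -> hit
L -> hit
W -> miss, frames {T,L,W}
T -> hit
U -> miss, evict L, frames {W,T,U}
W -> hit
Hits: 4.

4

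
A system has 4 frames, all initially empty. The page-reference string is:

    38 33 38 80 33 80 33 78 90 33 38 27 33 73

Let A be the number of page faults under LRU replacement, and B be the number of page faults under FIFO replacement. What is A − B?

-1

Under LRU: F F . F . . . F F . F F . F → 8 faults.
Under FIFO: F F . F . . . F F . F F F F → 9 faults.
A − B = 8 − 9 = -1.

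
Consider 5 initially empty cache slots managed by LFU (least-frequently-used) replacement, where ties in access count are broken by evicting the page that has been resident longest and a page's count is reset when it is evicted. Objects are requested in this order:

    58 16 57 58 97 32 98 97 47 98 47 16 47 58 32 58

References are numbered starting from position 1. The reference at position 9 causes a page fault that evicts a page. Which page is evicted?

pos 1: 58 → miss, frames {58}
pos 2: 16 → miss, frames {58,16}
pos 3: 57 → miss, frames {58,16,57}
pos 4: 58 → hit
pos 5: 97 → miss, frames {58,16,57,97}
pos 6: 32 → miss, frames {58,16,57,97,32}
pos 7: 98 → miss, evict 16, frames {58,57,97,32,98}
pos 8: 97 → hit
pos 9: 47 → miss, evict 57, frames {58,97,32,98,47}
At position 9, page 57 is evicted.

57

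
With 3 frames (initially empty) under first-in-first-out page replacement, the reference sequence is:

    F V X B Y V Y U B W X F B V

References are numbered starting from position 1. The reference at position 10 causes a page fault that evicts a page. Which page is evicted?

pos 1: F → fault, frames [F]
pos 2: V → fault, frames [F, V]
pos 3: X → fault, frames [F, V, X]
pos 4: B → fault, evict F, frames [V, X, B]
pos 5: Y → fault, evict V, frames [X, B, Y]
pos 6: V → fault, evict X, frames [B, Y, V]
pos 7: Y → hit
pos 8: U → fault, evict B, frames [Y, V, U]
pos 9: B → fault, evict Y, frames [V, U, B]
pos 10: W → fault, evict V, frames [U, B, W]
At position 10, page V is evicted.

V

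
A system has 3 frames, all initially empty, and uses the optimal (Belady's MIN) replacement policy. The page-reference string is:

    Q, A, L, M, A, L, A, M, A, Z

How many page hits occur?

5

Q: fault, frames (Q)
A: fault, frames (Q A)
L: fault, frames (Q A L)
M: fault, evict Q, frames (A L M)
A: hit
L: hit
A: hit
M: hit
A: hit
Z: fault, evict M, frames (A L Z)
Hits: 5.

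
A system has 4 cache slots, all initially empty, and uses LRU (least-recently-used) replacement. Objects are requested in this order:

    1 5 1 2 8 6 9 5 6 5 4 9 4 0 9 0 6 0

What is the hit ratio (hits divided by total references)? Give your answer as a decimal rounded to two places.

1: fault, frames {1}
5: fault, frames {1,5}
1: hit
2: fault, frames {5,1,2}
8: fault, frames {5,1,2,8}
6: fault, evict 5, frames {1,2,8,6}
9: fault, evict 1, frames {2,8,6,9}
5: fault, evict 2, frames {8,6,9,5}
6: hit
5: hit
4: fault, evict 8, frames {9,6,5,4}
9: hit
4: hit
0: fault, evict 6, frames {5,9,4,0}
9: hit
0: hit
6: fault, evict 5, frames {4,9,0,6}
0: hit
Hits: 8 of 18 references → 8/18 = 0.4444.

0.44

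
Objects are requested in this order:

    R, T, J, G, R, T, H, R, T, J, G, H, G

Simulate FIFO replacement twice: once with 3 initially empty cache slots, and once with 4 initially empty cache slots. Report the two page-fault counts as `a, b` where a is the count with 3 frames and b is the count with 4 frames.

9, 10

3 frames: F F F F F F F . . F F . . → 9 faults.
4 frames: F F F F . . F F F F F F . → 10 faults.
10 > 9: adding a frame increased faults — Belady's anomaly.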